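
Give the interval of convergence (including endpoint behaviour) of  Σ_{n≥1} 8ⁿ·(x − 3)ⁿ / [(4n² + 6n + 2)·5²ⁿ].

Apply the ratio test: |a_{n+1}| / |a_n| = [(4n² + 6n + 2)/(4(n+1)² + 6(n+1) + 2)] · 8/25, which tends to 8/25 as n → ∞.
Convergence for |x − 3| · 8/25 < 1, i.e. |x − 3| < 25/8. So R = 25/8.
Endpoint x = 49/8: the series is dominated by a constant times Σ 1/n², which converges (p = 2 > 1).
At x = -1/8: the series is dominated by a constant times Σ 1/n², which converges (p = 2 > 1).

[-1/8, 49/8]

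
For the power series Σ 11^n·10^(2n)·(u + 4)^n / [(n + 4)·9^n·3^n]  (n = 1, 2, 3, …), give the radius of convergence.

The ratio of consecutive coefficients is [(n + 4)/((n+1) + 4)] · 11·100/(9·3) → 1100/27.
Hence the series converges for |u + 4| < 1/(1100/27) = 27/1100, so the radius of convergence is 27/1100.

R = 27/1100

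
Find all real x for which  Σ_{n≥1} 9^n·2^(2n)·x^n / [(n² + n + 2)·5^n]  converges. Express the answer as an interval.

Ratio test: |a_{n+1}/a_n| = [(n² + n + 2)/((n+1)² + (n+1) + 2)] · 9·4/5 → 36/5 as n → ∞.
Convergence for |x| · 36/5 < 1, i.e. |x| < 5/36. So R = 5/36.
Endpoint x = 5/36: absolute convergence follows by limit comparison with Σ 1/n².
At x = -5/36: the terms are on the order of 1/n², so the series converges absolutely by comparison with the p-series (p = 2 > 1).

[-5/36, 5/36]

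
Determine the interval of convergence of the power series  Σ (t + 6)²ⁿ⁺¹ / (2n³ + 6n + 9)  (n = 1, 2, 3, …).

Apply the ratio test: |a_{n+1}| / |a_n| = (2n³ + 6n + 9)/(2(n+1)³ + 6(n+1) + 9), which tends to 1 as n → ∞.
Successive powers of (t + 6) differ by 2, so the series converges when |t + 6|² · 1 < 1, i.e. |t + 6| < √(1) = 1. So R = 1.
When t = -5, the series is dominated by a constant times Σ 1/n³, which converges (p = 3 > 1).
Check t = -7: absolute convergence follows by limit comparison with Σ 1/n³.

[-7, -5]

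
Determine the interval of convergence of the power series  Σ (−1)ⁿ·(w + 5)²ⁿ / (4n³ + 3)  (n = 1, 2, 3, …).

[-6, -4]

Ratio test: |a_{n+1}/a_n| = (4n³ + 3)/(4(n+1)³ + 3) → 1 as n → ∞.
Writing y = (w + 5)², the series in y has radius 1, so |w + 5| < √(1) = 1 and R = 1.
At w = -4: the series is dominated by a constant times Σ 1/n³, which converges (p = 3 > 1).
When w = -6, absolute convergence follows by limit comparison with Σ 1/n³.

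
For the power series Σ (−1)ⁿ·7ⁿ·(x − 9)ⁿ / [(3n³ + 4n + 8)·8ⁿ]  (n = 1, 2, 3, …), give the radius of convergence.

By the ratio test, |a_{n+1}/a_n| = [(3n³ + 4n + 8)/(3(n+1)³ + 4(n+1) + 8)] · 7/8 → 7/8.
The series converges when 7/8 · |x − 9| < 1, giving R = 8/7.

R = 8/7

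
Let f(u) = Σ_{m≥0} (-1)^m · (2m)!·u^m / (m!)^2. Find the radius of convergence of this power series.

Ratio test: |a_{m+1}/a_m| = (2m+1)·(2m+2)/(m+1)² → 4 as m → ∞.
Hence the series converges for |u| < 1/(4) = 1/4, so the radius of convergence is 1/4.

R = 1/4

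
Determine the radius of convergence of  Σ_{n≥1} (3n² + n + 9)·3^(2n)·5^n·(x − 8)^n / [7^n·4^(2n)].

R = 112/45

Ratio test: |a_{n+1}/a_n| = [(3(n+1)² + (n+1) + 9)/(3n² + n + 9)] · 9·5/(7·16) → 45/112 as n → ∞.
Convergence for |x − 8| · 45/112 < 1, i.e. |x − 8| < 112/45. So R = 112/45.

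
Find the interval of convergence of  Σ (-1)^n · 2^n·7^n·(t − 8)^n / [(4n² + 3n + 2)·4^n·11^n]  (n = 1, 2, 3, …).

Apply the ratio test: |a_{n+1}| / |a_n| = [(4n² + 3n + 2)/(4(n+1)² + 3(n+1) + 2)] · 2·7/(4·11), which tends to 7/22 as n → ∞.
Thus R = 1/(7/22) = 22/7.
Check t = 78/7: the series is dominated by a constant times Σ 1/n², which converges (p = 2 > 1).
At t = 34/7: the series is dominated by a constant times Σ 1/n², which converges (p = 2 > 1).

[34/7, 78/7]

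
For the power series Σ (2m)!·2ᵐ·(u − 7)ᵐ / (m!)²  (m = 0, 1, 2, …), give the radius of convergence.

R = 1/8

Apply the ratio test: |a_{m+1}| / |a_m| = (2m+1)·(2m+2)/(m+1)² · 2, which tends to 8 as m → ∞.
Hence the series converges for |u − 7| < 1/(8) = 1/8, so the radius of convergence is 1/8.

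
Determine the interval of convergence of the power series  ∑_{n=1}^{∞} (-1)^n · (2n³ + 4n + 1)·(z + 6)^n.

Apply the ratio test: |a_{n+1}| / |a_n| = (2(n+1)³ + 4(n+1) + 1)/(2n³ + 4n + 1), which tends to 1 as n → ∞.
Hence R = 1.
Check z = -5: the terms do not tend to 0, so the series diverges.
At z = -7: the terms do not tend to 0, so the series diverges.

(-7, -5)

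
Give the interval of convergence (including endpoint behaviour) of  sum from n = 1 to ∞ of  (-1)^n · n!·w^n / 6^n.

{0}

The ratio of consecutive coefficients is (n+1) · 1/6 → ∞.
The terms grow without bound for any w ≠ 0, so R = 0 (convergence only at w = 0).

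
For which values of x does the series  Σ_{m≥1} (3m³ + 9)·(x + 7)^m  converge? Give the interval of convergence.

By the ratio test, |a_{m+1}/a_m| = (3(m+1)³ + 9)/(3m³ + 9) → 1.
So the series converges when |x + 7| < 1 and diverges when |x + 7| > 1; R = 1.
When x = -6, the terms have absolute value of order m³, which does not tend to 0, so the series diverges by the divergence test.
Endpoint x = -8: the terms have absolute value of order m³, which does not tend to 0, so the series diverges by the divergence test.

(-8, -6)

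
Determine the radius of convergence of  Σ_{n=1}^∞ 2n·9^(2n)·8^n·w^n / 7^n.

R = 7/648

The ratio of consecutive coefficients is [2(n+1)/2n] · 81·8/7 → 648/7.
Thus R = 1/(648/7) = 7/648.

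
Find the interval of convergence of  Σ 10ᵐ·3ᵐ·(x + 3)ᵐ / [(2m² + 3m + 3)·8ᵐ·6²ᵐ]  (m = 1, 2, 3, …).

The ratio of consecutive coefficients is [(2m² + 3m + 3)/(2(m+1)² + 3(m+1) + 3)] · 10·3/(8·36) → 5/48.
Convergence for |x + 3| · 5/48 < 1, i.e. |x + 3| < 48/5. So R = 48/5.
Endpoint x = 33/5: the terms are on the order of 1/m², so the series converges absolutely by comparison with the p-series (p = 2 > 1).
Check x = -63/5: the series is dominated by a constant times Σ 1/m², which converges (p = 2 > 1).

[-63/5, 33/5]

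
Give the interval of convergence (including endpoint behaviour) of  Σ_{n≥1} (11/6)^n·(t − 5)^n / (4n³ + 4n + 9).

[49/11, 61/11]

Ratio test: |a_{n+1}/a_n| = [(4n³ + 4n + 9)/(4(n+1)³ + 4(n+1) + 9)] · 11/6 → 11/6 as n → ∞.
Thus R = 1/(11/6) = 6/11.
When t = 61/11, the series is dominated by a constant times Σ 1/n³, which converges (p = 3 > 1).
When t = 49/11, the series is dominated by a constant times Σ 1/n³, which converges (p = 3 > 1).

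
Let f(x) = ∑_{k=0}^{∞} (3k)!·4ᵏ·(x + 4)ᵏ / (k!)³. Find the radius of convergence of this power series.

Apply the ratio test: |a_{k+1}| / |a_k| = (3k+1)·(3k+2)·(3k+3)/(k+1)³ · 4, which tends to 108 as k → ∞.
The series converges when 108 · |x + 4| < 1, giving R = 1/108.

R = 1/108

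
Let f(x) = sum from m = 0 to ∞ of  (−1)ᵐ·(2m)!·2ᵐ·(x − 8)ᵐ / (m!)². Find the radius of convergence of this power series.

By the ratio test, |a_{m+1}/a_m| = (2m+1)·(2m+2)/(m+1)² · 2 → 8.
Convergence for |x − 8| · 8 < 1, i.e. |x − 8| < 1/8. So R = 1/8.

R = 1/8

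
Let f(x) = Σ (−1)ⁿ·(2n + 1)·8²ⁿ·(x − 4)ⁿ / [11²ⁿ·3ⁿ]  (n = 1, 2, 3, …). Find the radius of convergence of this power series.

By the ratio test, |a_{n+1}/a_n| = [(2(n+1) + 1)/(2n + 1)] · 64/(121·3) → 64/363.
Thus R = 1/(64/363) = 363/64.

R = 363/64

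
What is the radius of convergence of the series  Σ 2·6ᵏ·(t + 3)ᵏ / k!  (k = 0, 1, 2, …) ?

R = ∞

By the ratio test, |a_{k+1}/a_k| = 2/2 · 6 · 1/(k+1) → 0.
The ratio tends to 0 regardless of t, hence R = ∞.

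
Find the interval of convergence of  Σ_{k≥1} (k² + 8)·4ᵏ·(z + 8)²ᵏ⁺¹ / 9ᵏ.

(-19/2, -13/2)

Apply the ratio test: |a_{k+1}| / |a_k| = [((k+1)² + 8)/(k² + 8)] · 4/9, which tends to 4/9 as k → ∞.
Since the exponent of (z + 8) increases by 2 each term, convergence requires |z + 8|² < 9/4, hence R = 3/2.
At z = -13/2: the k-th term does not approach 0; divergence by the term test.
Endpoint z = -19/2: the terms do not tend to 0, so the series diverges.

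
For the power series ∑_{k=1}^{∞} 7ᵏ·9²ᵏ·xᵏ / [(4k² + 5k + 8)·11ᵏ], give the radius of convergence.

Ratio test: |a_{k+1}/a_k| = [(4k² + 5k + 8)/(4(k+1)² + 5(k+1) + 8)] · 7·81/11 → 567/11 as k → ∞.
The series converges when 567/11 · |x| < 1, giving R = 11/567.

R = 11/567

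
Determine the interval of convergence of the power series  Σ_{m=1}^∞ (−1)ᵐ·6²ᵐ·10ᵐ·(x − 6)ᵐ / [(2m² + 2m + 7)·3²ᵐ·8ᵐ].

The ratio of consecutive coefficients is [(2m² + 2m + 7)/(2(m+1)² + 2(m+1) + 7)] · 36·10/(9·8) → 5.
Thus R = 1/(5) = 1/5.
When x = 31/5, absolute convergence follows by limit comparison with Σ 1/m².
Check x = 29/5: the terms are on the order of 1/m², so the series converges absolutely by comparison with the p-series (p = 2 > 1).

[29/5, 31/5]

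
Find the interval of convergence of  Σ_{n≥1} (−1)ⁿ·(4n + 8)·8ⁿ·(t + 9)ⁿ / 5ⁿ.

(-77/8, -67/8)

The ratio of consecutive coefficients is [(4(n+1) + 8)/(4n + 8)] · 8/5 → 8/5.
Convergence for |t + 9| · 8/5 < 1, i.e. |t + 9| < 5/8. So R = 5/8.
Check t = -67/8: the terms have absolute value of order n, which does not tend to 0, so the series diverges by the divergence test.
Endpoint t = -77/8: the terms have absolute value of order n, which does not tend to 0, so the series diverges by the divergence test.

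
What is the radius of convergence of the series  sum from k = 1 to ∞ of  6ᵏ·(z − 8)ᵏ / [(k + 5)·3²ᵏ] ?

Ratio test: |a_{k+1}/a_k| = [(k + 5)/((k+1) + 5)] · 6/9 → 2/3 as k → ∞.
Hence the series converges for |z − 8| < 1/(2/3) = 3/2, so the radius of convergence is 3/2.

R = 3/2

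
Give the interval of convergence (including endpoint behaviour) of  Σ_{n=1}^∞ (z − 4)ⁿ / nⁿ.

Applying the root test, |a_n|^(1/n) = 1/n → 0.
Since the n-th root of |a_n| tends to 0, the series converges for all real z; R = ∞.

(−∞, ∞)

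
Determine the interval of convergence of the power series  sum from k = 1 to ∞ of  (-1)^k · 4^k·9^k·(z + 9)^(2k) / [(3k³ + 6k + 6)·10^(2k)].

[-32/3, -22/3]

The ratio of consecutive coefficients is [(3k³ + 6k + 6)/(3(k+1)³ + 6(k+1) + 6)] · 4·9/100 → 9/25.
Writing y = (z + 9)², the series in y has radius 25/9, so |z + 9| < √(25/9) = 5/3 and R = 5/3.
Check z = -22/3: absolute convergence follows by limit comparison with Σ 1/k³.
Endpoint z = -32/3: absolute convergence follows by limit comparison with Σ 1/k³.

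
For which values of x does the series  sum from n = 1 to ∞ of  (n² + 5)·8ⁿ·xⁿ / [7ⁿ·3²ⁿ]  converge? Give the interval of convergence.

Ratio test: |a_{n+1}/a_n| = [((n+1)² + 5)/(n² + 5)] · 8/(7·9) → 8/63 as n → ∞.
Thus R = 1/(8/63) = 63/8.
Endpoint x = 63/8: the n-th term does not approach 0; divergence by the term test.
Check x = -63/8: the terms do not tend to 0, so the series diverges.

(-63/8, 63/8)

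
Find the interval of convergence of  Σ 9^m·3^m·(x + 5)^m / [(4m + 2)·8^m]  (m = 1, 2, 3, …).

[-143/27, -127/27)

Ratio test: |a_{m+1}/a_m| = [(4m + 2)/(4(m+1) + 2)] · 9·3/8 → 27/8 as m → ∞.
Hence the series converges for |x + 5| < 1/(27/8) = 8/27, so the radius of convergence is 8/27.
At x = -127/27: the terms behave like c/m; limit comparison with the harmonic series gives divergence.
At x = -143/27: an alternating series whose terms decrease to 0 in absolute value, so it converges by the Leibniz criterion.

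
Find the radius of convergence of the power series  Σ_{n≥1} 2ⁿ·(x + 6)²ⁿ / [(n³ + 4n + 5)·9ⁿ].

R = 3√2/2

Apply the ratio test: |a_{n+1}| / |a_n| = [(n³ + 4n + 5)/((n+1)³ + 4(n+1) + 5)] · 2/9, which tends to 2/9 as n → ∞.
Successive powers of (x + 6) differ by 2, so the series converges when |x + 6|² · 2/9 < 1, i.e. |x + 6| < √(9/2). So R = 3√2/2.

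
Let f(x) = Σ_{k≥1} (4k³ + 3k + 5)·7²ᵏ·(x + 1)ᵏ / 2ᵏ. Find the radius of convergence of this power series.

R = 2/49

The ratio of consecutive coefficients is [(4(k+1)³ + 3(k+1) + 5)/(4k³ + 3k + 5)] · 49/2 → 49/2.
Thus R = 1/(49/2) = 2/49.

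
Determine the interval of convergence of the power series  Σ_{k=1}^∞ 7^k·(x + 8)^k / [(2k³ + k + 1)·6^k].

Apply the ratio test: |a_{k+1}| / |a_k| = [(2k³ + k + 1)/(2(k+1)³ + (k+1) + 1)] · 7/6, which tends to 7/6 as k → ∞.
Convergence for |x + 8| · 7/6 < 1, i.e. |x + 8| < 6/7. So R = 6/7.
When x = -50/7, the series is dominated by a constant times Σ 1/k³, which converges (p = 3 > 1).
Check x = -62/7: the series is dominated by a constant times Σ 1/k³, which converges (p = 3 > 1).

[-62/7, -50/7]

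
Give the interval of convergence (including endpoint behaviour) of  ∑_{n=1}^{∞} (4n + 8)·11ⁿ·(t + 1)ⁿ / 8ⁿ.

Ratio test: |a_{n+1}/a_n| = [(4(n+1) + 8)/(4n + 8)] · 11/8 → 11/8 as n → ∞.
The series converges when 11/8 · |t + 1| < 1, giving R = 8/11.
At t = -3/11: the terms do not tend to 0, so the series diverges.
Check t = -19/11: the n-th term does not approach 0; divergence by the term test.

(-19/11, -3/11)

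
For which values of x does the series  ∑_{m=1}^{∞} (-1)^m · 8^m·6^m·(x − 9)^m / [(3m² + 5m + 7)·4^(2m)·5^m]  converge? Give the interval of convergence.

[22/3, 32/3]

The ratio of consecutive coefficients is [(3m² + 5m + 7)/(3(m+1)² + 5(m+1) + 7)] · 8·6/(16·5) → 3/5.
Hence the series converges for |x − 9| < 1/(3/5) = 5/3, so the radius of convergence is 5/3.
Check x = 32/3: absolute convergence follows by limit comparison with Σ 1/m².
When x = 22/3, the terms are on the order of 1/m², so the series converges absolutely by comparison with the p-series (p = 2 > 1).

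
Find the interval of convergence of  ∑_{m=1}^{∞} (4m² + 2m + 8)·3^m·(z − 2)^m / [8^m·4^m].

Apply the ratio test: |a_{m+1}| / |a_m| = [(4(m+1)² + 2(m+1) + 8)/(4m² + 2m + 8)] · 3/(8·4), which tends to 3/32 as m → ∞.
Hence the series converges for |z − 2| < 1/(3/32) = 32/3, so the radius of convergence is 32/3.
When z = 38/3, the terms have absolute value of order m², which does not tend to 0, so the series diverges by the divergence test.
Check z = -26/3: the m-th term does not approach 0; divergence by the term test.

(-26/3, 38/3)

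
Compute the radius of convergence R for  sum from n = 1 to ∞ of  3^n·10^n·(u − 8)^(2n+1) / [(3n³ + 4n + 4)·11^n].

R = √330/30

By the ratio test, |a_{n+1}/a_n| = [(3n³ + 4n + 4)/(3(n+1)³ + 4(n+1) + 4)] · 3·10/11 → 30/11.
Writing y = (u − 8)², the series in y has radius 11/30, so |u − 8| < √(11/30) and R = √330/30.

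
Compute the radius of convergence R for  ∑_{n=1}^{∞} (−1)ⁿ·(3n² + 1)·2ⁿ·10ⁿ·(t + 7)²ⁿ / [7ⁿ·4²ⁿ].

R = 2√35/5

Ratio test: |a_{n+1}/a_n| = [(3(n+1)² + 1)/(3n² + 1)] · 2·10/(7·16) → 5/28 as n → ∞.
Successive powers of (t + 7) differ by 2, so the series converges when |t + 7|² · 5/28 < 1, i.e. |t + 7| < √(28/5). So R = 2√35/5.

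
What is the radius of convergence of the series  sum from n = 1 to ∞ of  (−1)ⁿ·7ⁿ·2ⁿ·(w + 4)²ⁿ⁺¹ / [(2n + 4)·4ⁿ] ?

R = √14/7

By the ratio test, |a_{n+1}/a_n| = [(2n + 4)/(2(n+1) + 4)] · 7·2/4 → 7/2.
Successive powers of (w + 4) differ by 2, so the series converges when |w + 4|² · 7/2 < 1, i.e. |w + 4| < √(2/7). So R = √14/7.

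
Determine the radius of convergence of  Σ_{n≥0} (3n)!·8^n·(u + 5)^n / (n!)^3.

By the ratio test, |a_{n+1}/a_n| = (3n+1)·(3n+2)·(3n+3)/(n+1)³ · 8 → 216.
The series converges when 216 · |u + 5| < 1, giving R = 1/216.

R = 1/216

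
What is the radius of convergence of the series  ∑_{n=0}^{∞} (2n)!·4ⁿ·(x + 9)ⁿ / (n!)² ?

The ratio of consecutive coefficients is (2n+1)·(2n+2)/(n+1)² · 4 → 16.
Convergence for |x + 9| · 16 < 1, i.e. |x + 9| < 1/16. So R = 1/16.

R = 1/16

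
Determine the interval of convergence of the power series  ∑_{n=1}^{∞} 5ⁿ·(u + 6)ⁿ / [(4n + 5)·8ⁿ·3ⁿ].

Apply the ratio test: |a_{n+1}| / |a_n| = [(4n + 5)/(4(n+1) + 5)] · 5/(8·3), which tends to 5/24 as n → ∞.
Thus R = 1/(5/24) = 24/5.
At u = -6/5: the terms are asymptotic to a nonzero constant times 1/n, so the series diverges by limit comparison with Σ 1/n.
Endpoint u = -54/5: the terms alternate in sign and decrease monotonically to 0 in absolute value (size ~ c/n), so the alternating series test gives convergence.

[-54/5, -6/5)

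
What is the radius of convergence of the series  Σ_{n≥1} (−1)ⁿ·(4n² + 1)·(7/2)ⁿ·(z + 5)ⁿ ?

Ratio test: |a_{n+1}/a_n| = [(4(n+1)² + 1)/(4n² + 1)] · 7/2 → 7/2 as n → ∞.
Convergence for |z + 5| · 7/2 < 1, i.e. |z + 5| < 2/7. So R = 2/7.

R = 2/7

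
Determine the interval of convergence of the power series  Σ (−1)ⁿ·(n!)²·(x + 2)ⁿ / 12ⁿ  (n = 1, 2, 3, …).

Ratio test: |a_{n+1}/a_n| = (n+1)² · 1/12 → ∞ as n → ∞.
The terms grow without bound for any (x + 2) ≠ 0, so R = 0 (convergence only at x = -2).

{-2}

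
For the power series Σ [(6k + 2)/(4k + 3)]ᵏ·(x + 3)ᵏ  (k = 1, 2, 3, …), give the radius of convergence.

R = 2/3

By the Cauchy root test, |a_k|^(1/k) = (6k + 2)/(4k + 3) → 3/2.
The series converges when 3/2 · |x + 3| < 1, giving R = 2/3.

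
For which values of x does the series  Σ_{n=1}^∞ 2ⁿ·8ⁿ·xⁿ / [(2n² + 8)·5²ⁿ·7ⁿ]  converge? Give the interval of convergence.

[-175/16, 175/16]

The ratio of consecutive coefficients is [(2n² + 8)/(2(n+1)² + 8)] · 2·8/(25·7) → 16/175.
Convergence for |x| · 16/175 < 1, i.e. |x| < 175/16. So R = 175/16.
Check x = 175/16: the series is dominated by a constant times Σ 1/n², which converges (p = 2 > 1).
Endpoint x = -175/16: the series is dominated by a constant times Σ 1/n², which converges (p = 2 > 1).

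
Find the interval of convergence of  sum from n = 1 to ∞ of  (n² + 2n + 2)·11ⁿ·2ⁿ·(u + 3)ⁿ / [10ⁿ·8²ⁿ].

(-353/11, 287/11)

By the ratio test, |a_{n+1}/a_n| = [((n+1)² + 2(n+1) + 2)/(n² + 2n + 2)] · 11·2/(10·64) → 11/320.
Thus R = 1/(11/320) = 320/11.
When u = 287/11, the terms have absolute value of order n², which does not tend to 0, so the series diverges by the divergence test.
Check u = -353/11: the terms have absolute value of order n², which does not tend to 0, so the series diverges by the divergence test.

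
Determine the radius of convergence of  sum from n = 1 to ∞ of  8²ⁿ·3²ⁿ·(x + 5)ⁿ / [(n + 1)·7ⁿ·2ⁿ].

The ratio of consecutive coefficients is [(n + 1)/((n+1) + 1)] · 64·9/(7·2) → 288/7.
Thus R = 1/(288/7) = 7/288.

R = 7/288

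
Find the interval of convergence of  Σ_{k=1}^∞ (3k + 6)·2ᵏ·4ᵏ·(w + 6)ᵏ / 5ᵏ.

Ratio test: |a_{k+1}/a_k| = [(3(k+1) + 6)/(3k + 6)] · 2·4/5 → 8/5 as k → ∞.
Convergence for |w + 6| · 8/5 < 1, i.e. |w + 6| < 5/8. So R = 5/8.
Check w = -43/8: the terms do not tend to 0, so the series diverges.
At w = -53/8: the terms do not tend to 0, so the series diverges.

(-53/8, -43/8)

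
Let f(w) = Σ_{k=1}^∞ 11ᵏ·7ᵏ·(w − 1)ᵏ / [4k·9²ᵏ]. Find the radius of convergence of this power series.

Ratio test: |a_{k+1}/a_k| = [4k/4(k+1)] · 11·7/81 → 77/81 as k → ∞.
Thus R = 1/(77/81) = 81/77.

R = 81/77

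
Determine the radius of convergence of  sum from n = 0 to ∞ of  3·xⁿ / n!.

The ratio of consecutive coefficients is 3/3 · 1/(n+1) → 0.
The ratio tends to 0 regardless of x, hence R = ∞.

R = ∞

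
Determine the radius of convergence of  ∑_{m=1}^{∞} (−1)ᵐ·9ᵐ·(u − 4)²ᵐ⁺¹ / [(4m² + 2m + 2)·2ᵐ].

R = √2/3

Apply the ratio test: |a_{m+1}| / |a_m| = [(4m² + 2m + 2)/(4(m+1)² + 2(m+1) + 2)] · 9/2, which tends to 9/2 as m → ∞.
Successive powers of (u − 4) differ by 2, so the series converges when |u − 4|² · 9/2 < 1, i.e. |u − 4| < √(2/9). So R = √2/3.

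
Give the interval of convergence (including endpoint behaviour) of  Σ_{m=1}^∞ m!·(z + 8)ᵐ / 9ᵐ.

The ratio of consecutive coefficients is (m+1) · 1/9 → ∞.
The terms grow without bound for any (z + 8) ≠ 0, so R = 0 (convergence only at z = -8).

{-8}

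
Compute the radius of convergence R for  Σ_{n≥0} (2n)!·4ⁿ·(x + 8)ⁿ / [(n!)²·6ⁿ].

By the ratio test, |a_{n+1}/a_n| = (2n+1)·(2n+2)/(n+1)² · 4/6 → 8/3.
Convergence for |x + 8| · 8/3 < 1, i.e. |x + 8| < 3/8. So R = 3/8.

R = 3/8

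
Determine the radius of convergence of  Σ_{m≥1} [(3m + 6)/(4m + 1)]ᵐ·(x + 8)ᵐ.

Applying the root test, |a_m|^(1/m) = (3m + 6)/(4m + 1) → 3/4.
Convergence for |x + 8| · 3/4 < 1, i.e. |x + 8| < 4/3. So R = 4/3.

R = 4/3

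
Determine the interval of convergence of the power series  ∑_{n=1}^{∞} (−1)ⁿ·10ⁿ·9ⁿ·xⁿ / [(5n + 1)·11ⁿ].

(-11/90, 11/90]

The ratio of consecutive coefficients is [(5n + 1)/(5(n+1) + 1)] · 10·9/11 → 90/11.
Convergence for |x| · 90/11 < 1, i.e. |x| < 11/90. So R = 11/90.
When x = 11/90, the terms alternate in sign and decrease monotonically to 0 in absolute value (size ~ c/n), so the alternating series test gives convergence.
At x = -11/90: comparison with the harmonic series Σ 1/n shows the series diverges.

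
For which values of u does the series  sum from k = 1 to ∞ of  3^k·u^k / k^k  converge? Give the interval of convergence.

Root test: |a_k|^(1/k) = 3/k → 0.
The limit is 0 for every u, so R = ∞.

(−∞, ∞)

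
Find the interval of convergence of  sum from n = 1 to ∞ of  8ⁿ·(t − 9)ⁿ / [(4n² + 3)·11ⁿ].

[61/8, 83/8]

Apply the ratio test: |a_{n+1}| / |a_n| = [(4n² + 3)/(4(n+1)² + 3)] · 8/11, which tends to 8/11 as n → ∞.
The series converges when 8/11 · |t − 9| < 1, giving R = 11/8.
Endpoint t = 83/8: absolute convergence follows by limit comparison with Σ 1/n².
Endpoint t = 61/8: the series is dominated by a constant times Σ 1/n², which converges (p = 2 > 1).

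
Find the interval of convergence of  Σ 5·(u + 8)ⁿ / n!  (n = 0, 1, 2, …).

Apply the ratio test: |a_{n+1}| / |a_n| = 5/5 · 1/(n+1), which tends to 0 as n → ∞.
The limit is 0, so the series converges for all u; R = ∞.

(−∞, ∞)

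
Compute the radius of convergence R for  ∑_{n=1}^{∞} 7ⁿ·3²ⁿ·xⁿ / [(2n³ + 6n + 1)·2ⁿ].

Ratio test: |a_{n+1}/a_n| = [(2n³ + 6n + 1)/(2(n+1)³ + 6(n+1) + 1)] · 7·9/2 → 63/2 as n → ∞.
Thus R = 1/(63/2) = 2/63.

R = 2/63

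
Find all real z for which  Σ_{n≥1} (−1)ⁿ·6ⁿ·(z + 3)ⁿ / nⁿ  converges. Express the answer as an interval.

Root test: |a_n|^(1/n) = 6/n → 0.
Since the n-th root of |a_n| tends to 0, the series converges for all real z; R = ∞.

(−∞, ∞)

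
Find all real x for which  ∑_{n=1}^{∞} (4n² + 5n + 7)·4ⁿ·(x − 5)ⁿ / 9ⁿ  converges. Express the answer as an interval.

The ratio of consecutive coefficients is [(4(n+1)² + 5(n+1) + 7)/(4n² + 5n + 7)] · 4/9 → 4/9.
Thus R = 1/(4/9) = 9/4.
When x = 29/4, the terms have absolute value of order n², which does not tend to 0, so the series diverges by the divergence test.
At x = 11/4: the terms have absolute value of order n², which does not tend to 0, so the series diverges by the divergence test.

(11/4, 29/4)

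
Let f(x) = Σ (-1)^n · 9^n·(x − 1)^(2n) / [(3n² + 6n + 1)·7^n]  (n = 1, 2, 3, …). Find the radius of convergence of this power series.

The ratio of consecutive coefficients is [(3n² + 6n + 1)/(3(n+1)² + 6(n+1) + 1)] · 9/7 → 9/7.
Since the exponent of (x − 1) increases by 2 each term, convergence requires |x − 1|² < 7/9, hence R = √7/3.

R = √7/3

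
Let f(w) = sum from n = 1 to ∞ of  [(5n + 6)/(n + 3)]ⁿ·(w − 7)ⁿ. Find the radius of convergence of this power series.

Root test: |a_n|^(1/n) = (5n + 6)/(n + 3) → 5.
The series converges when 5 · |w − 7| < 1, giving R = 1/5.

R = 1/5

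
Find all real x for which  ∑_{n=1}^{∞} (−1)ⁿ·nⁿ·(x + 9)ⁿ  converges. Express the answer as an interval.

{-9}

Root test: |a_n|^(1/n) = n → ∞.
The root grows without bound, so R = 0 (convergence only at x = -9).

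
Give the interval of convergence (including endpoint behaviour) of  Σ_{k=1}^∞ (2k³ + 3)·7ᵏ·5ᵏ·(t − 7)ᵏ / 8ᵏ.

Apply the ratio test: |a_{k+1}| / |a_k| = [(2(k+1)³ + 3)/(2k³ + 3)] · 7·5/8, which tends to 35/8 as k → ∞.
Convergence for |t − 7| · 35/8 < 1, i.e. |t − 7| < 8/35. So R = 8/35.
Check t = 253/35: the k-th term does not approach 0; divergence by the term test.
Endpoint t = 237/35: the terms do not tend to 0, so the series diverges.

(237/35, 253/35)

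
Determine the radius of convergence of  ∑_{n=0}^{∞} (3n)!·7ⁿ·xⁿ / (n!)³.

Apply the ratio test: |a_{n+1}| / |a_n| = (3n+1)·(3n+2)·(3n+3)/(n+1)³ · 7, which tends to 189 as n → ∞.
Thus R = 1/(189) = 1/189.

R = 1/189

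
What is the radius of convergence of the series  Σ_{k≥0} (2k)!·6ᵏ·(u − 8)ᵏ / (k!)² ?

The ratio of consecutive coefficients is (2k+1)·(2k+2)/(k+1)² · 6 → 24.
Convergence for |u − 8| · 24 < 1, i.e. |u − 8| < 1/24. So R = 1/24.

R = 1/24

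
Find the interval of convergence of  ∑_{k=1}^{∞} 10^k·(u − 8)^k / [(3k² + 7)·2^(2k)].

[38/5, 42/5]

Apply the ratio test: |a_{k+1}| / |a_k| = [(3k² + 7)/(3(k+1)² + 7)] · 10/4, which tends to 5/2 as k → ∞.
The series converges when 5/2 · |u − 8| < 1, giving R = 2/5.
Endpoint u = 42/5: absolute convergence follows by limit comparison with Σ 1/k².
At u = 38/5: the terms are on the order of 1/k², so the series converges absolutely by comparison with the p-series (p = 2 > 1).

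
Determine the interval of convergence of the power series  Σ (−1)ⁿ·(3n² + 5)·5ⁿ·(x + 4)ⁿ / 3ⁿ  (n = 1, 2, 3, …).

The ratio of consecutive coefficients is [(3(n+1)² + 5)/(3n² + 5)] · 5/3 → 5/3.
The series converges when 5/3 · |x + 4| < 1, giving R = 3/5.
At x = -17/5: the terms do not tend to 0, so the series diverges.
Endpoint x = -23/5: the terms have absolute value of order n², which does not tend to 0, so the series diverges by the divergence test.

(-23/5, -17/5)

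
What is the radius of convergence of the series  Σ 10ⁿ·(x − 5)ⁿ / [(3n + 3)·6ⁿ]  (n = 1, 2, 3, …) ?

Apply the ratio test: |a_{n+1}| / |a_n| = [(3n + 3)/(3(n+1) + 3)] · 10/6, which tends to 5/3 as n → ∞.
The series converges when 5/3 · |x − 5| < 1, giving R = 3/5.

R = 3/5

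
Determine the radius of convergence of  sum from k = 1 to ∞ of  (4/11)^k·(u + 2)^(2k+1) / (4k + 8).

R = √11/2

Ratio test: |a_{k+1}/a_k| = [(4k + 8)/(4(k+1) + 8)] · 4/11 → 4/11 as k → ∞.
Successive powers of (u + 2) differ by 2, so the series converges when |u + 2|² · 4/11 < 1, i.e. |u + 2| < √(11/4). So R = √11/2.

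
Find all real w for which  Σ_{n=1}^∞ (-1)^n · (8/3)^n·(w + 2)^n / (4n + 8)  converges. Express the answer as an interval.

(-19/8, -13/8]

Apply the ratio test: |a_{n+1}| / |a_n| = [(4n + 8)/(4(n+1) + 8)] · 8/3, which tends to 8/3 as n → ∞.
Convergence for |w + 2| · 8/3 < 1, i.e. |w + 2| < 3/8. So R = 3/8.
Check w = -13/8: the terms alternate in sign and decrease monotonically to 0 in absolute value (size ~ c/n), so the alternating series test gives convergence.
When w = -19/8, comparison with the harmonic series Σ 1/n shows the series diverges.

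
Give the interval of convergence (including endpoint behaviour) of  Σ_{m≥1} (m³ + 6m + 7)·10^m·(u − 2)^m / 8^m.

Apply the ratio test: |a_{m+1}| / |a_m| = [((m+1)³ + 6(m+1) + 7)/(m³ + 6m + 7)] · 10/8, which tends to 5/4 as m → ∞.
Convergence for |u − 2| · 5/4 < 1, i.e. |u − 2| < 4/5. So R = 4/5.
When u = 14/5, the terms have absolute value of order m³, which does not tend to 0, so the series diverges by the divergence test.
Check u = 6/5: the terms have absolute value of order m³, which does not tend to 0, so the series diverges by the divergence test.

(6/5, 14/5)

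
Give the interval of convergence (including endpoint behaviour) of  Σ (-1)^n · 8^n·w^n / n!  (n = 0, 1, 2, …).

(−∞, ∞)

The ratio of consecutive coefficients is 8 · 1/(n+1) → 0.
Since the limit is 0 < 1 for every w, the series converges on all of ℝ and R = ∞.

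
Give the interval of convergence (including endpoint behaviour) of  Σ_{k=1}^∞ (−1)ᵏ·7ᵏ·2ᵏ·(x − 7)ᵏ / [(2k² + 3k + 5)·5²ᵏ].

Ratio test: |a_{k+1}/a_k| = [(2k² + 3k + 5)/(2(k+1)² + 3(k+1) + 5)] · 7·2/25 → 14/25 as k → ∞.
The series converges when 14/25 · |x − 7| < 1, giving R = 25/14.
At x = 123/14: the series is dominated by a constant times Σ 1/k², which converges (p = 2 > 1).
Check x = 73/14: the terms are on the order of 1/k², so the series converges absolutely by comparison with the p-series (p = 2 > 1).

[73/14, 123/14]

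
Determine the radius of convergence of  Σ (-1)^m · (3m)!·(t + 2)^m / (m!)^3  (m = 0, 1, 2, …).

R = 1/27

By the ratio test, |a_{m+1}/a_m| = (3m+1)·(3m+2)·(3m+3)/(m+1)³ → 27.
Hence the series converges for |t + 2| < 1/(27) = 1/27, so the radius of convergence is 1/27.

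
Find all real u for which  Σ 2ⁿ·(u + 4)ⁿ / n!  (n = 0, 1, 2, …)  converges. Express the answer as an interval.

Apply the ratio test: |a_{n+1}| / |a_n| = 2 · 1/(n+1), which tends to 0 as n → ∞.
The limit is 0, so the series converges for all u; R = ∞.

(−∞, ∞)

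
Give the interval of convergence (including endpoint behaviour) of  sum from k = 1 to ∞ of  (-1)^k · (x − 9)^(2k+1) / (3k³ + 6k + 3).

By the ratio test, |a_{k+1}/a_k| = (3k³ + 6k + 3)/(3(k+1)³ + 6(k+1) + 3) → 1.
Since the exponent of (x − 9) increases by 2 each term, convergence requires |x − 9|² < 1, hence R = 1.
Endpoint x = 10: the terms are on the order of 1/k³, so the series converges absolutely by comparison with the p-series (p = 3 > 1).
When x = 8, the terms are on the order of 1/k³, so the series converges absolutely by comparison with the p-series (p = 3 > 1).

[8, 10]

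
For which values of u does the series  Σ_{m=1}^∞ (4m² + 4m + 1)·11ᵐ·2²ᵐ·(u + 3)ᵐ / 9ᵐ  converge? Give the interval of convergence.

Apply the ratio test: |a_{m+1}| / |a_m| = [(4(m+1)² + 4(m+1) + 1)/(4m² + 4m + 1)] · 11·4/9, which tends to 44/9 as m → ∞.
Convergence for |u + 3| · 44/9 < 1, i.e. |u + 3| < 9/44. So R = 9/44.
Check u = -123/44: the m-th term does not approach 0; divergence by the term test.
When u = -141/44, the m-th term does not approach 0; divergence by the term test.

(-141/44, -123/44)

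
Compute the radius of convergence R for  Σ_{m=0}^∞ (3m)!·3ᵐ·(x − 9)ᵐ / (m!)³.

R = 1/81

The ratio of consecutive coefficients is (3m+1)·(3m+2)·(3m+3)/(m+1)³ · 3 → 81.
The series converges when 81 · |x − 9| < 1, giving R = 1/81.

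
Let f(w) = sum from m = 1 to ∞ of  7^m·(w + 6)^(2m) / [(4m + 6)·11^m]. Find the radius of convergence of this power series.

Ratio test: |a_{m+1}/a_m| = [(4m + 6)/(4(m+1) + 6)] · 7/11 → 7/11 as m → ∞.
Successive powers of (w + 6) differ by 2, so the series converges when |w + 6|² · 7/11 < 1, i.e. |w + 6| < √(11/7). So R = √77/7.

R = √77/7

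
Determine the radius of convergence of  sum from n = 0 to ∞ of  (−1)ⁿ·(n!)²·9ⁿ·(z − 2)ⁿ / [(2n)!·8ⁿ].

Ratio test: |a_{n+1}/a_n| = (n+1)²/[(2n+1)·(2n+2)] · 9/8 → 9/32 as n → ∞.
Convergence for |z − 2| · 9/32 < 1, i.e. |z − 2| < 32/9. So R = 32/9.

R = 32/9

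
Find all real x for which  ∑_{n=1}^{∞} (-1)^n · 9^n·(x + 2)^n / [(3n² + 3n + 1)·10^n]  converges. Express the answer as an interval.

Ratio test: |a_{n+1}/a_n| = [(3n² + 3n + 1)/(3(n+1)² + 3(n+1) + 1)] · 9/10 → 9/10 as n → ∞.
Hence the series converges for |x + 2| < 1/(9/10) = 10/9, so the radius of convergence is 10/9.
Check x = -8/9: the series is dominated by a constant times Σ 1/n², which converges (p = 2 > 1).
At x = -28/9: the terms are on the order of 1/n², so the series converges absolutely by comparison with the p-series (p = 2 > 1).

[-28/9, -8/9]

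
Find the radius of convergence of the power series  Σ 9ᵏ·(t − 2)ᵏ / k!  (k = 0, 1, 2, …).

Apply the ratio test: |a_{k+1}| / |a_k| = 9 · 1/(k+1), which tends to 0 as k → ∞.
The ratio tends to 0 regardless of t, hence R = ∞.

R = ∞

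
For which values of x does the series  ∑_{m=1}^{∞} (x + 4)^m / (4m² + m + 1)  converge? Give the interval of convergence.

Ratio test: |a_{m+1}/a_m| = (4m² + m + 1)/(4(m+1)² + (m+1) + 1) → 1 as m → ∞.
Hence R = 1.
At x = -3: absolute convergence follows by limit comparison with Σ 1/m².
Endpoint x = -5: the series is dominated by a constant times Σ 1/m², which converges (p = 2 > 1).

[-5, -3]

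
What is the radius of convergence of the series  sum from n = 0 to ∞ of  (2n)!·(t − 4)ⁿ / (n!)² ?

Apply the ratio test: |a_{n+1}| / |a_n| = (2n+1)·(2n+2)/(n+1)², which tends to 4 as n → ∞.
Convergence for |t − 4| · 4 < 1, i.e. |t − 4| < 1/4. So R = 1/4.

R = 1/4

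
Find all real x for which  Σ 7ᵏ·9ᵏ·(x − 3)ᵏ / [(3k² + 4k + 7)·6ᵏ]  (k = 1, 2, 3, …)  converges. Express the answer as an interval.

The ratio of consecutive coefficients is [(3k² + 4k + 7)/(3(k+1)² + 4(k+1) + 7)] · 7·9/6 → 21/2.
Thus R = 1/(21/2) = 2/21.
At x = 65/21: the terms are on the order of 1/k², so the series converges absolutely by comparison with the p-series (p = 2 > 1).
At x = 61/21: the terms are on the order of 1/k², so the series converges absolutely by comparison with the p-series (p = 2 > 1).

[61/21, 65/21]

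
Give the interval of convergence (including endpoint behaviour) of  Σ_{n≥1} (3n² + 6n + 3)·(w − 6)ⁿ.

Apply the ratio test: |a_{n+1}| / |a_n| = (3(n+1)² + 6(n+1) + 3)/(3n² + 6n + 3), which tends to 1 as n → ∞.
So the series converges when |w − 6| < 1 and diverges when |w − 6| > 1; R = 1.
Endpoint w = 7: the terms have absolute value of order n², which does not tend to 0, so the series diverges by the divergence test.
Endpoint w = 5: the terms do not tend to 0, so the series diverges.

(5, 7)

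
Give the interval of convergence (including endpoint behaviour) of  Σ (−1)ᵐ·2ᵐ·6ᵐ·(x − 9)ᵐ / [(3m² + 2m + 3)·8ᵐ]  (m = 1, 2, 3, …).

[25/3, 29/3]

The ratio of consecutive coefficients is [(3m² + 2m + 3)/(3(m+1)² + 2(m+1) + 3)] · 2·6/8 → 3/2.
The series converges when 3/2 · |x − 9| < 1, giving R = 2/3.
Endpoint x = 29/3: the series is dominated by a constant times Σ 1/m², which converges (p = 2 > 1).
Check x = 25/3: the terms are on the order of 1/m², so the series converges absolutely by comparison with the p-series (p = 2 > 1).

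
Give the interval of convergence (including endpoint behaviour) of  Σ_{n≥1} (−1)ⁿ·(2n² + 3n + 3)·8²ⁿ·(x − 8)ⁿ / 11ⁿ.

(501/64, 523/64)

Apply the ratio test: |a_{n+1}| / |a_n| = [(2(n+1)² + 3(n+1) + 3)/(2n² + 3n + 3)] · 64/11, which tends to 64/11 as n → ∞.
The series converges when 64/11 · |x − 8| < 1, giving R = 11/64.
Endpoint x = 523/64: the terms do not tend to 0, so the series diverges.
Endpoint x = 501/64: the n-th term does not approach 0; divergence by the term test.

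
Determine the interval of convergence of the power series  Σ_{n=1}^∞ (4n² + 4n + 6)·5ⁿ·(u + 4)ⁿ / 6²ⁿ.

Apply the ratio test: |a_{n+1}| / |a_n| = [(4(n+1)² + 4(n+1) + 6)/(4n² + 4n + 6)] · 5/36, which tends to 5/36 as n → ∞.
The series converges when 5/36 · |u + 4| < 1, giving R = 36/5.
At u = 16/5: the terms have absolute value of order n², which does not tend to 0, so the series diverges by the divergence test.
Endpoint u = -56/5: the n-th term does not approach 0; divergence by the term test.

(-56/5, 16/5)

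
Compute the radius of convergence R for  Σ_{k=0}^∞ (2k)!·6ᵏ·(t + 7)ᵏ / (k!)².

The ratio of consecutive coefficients is (2k+1)·(2k+2)/(k+1)² · 6 → 24.
Hence the series converges for |t + 7| < 1/(24) = 1/24, so the radius of convergence is 1/24.

R = 1/24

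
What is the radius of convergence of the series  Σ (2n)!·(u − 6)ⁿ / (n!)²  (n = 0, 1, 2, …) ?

R = 1/4

By the ratio test, |a_{n+1}/a_n| = (2n+1)·(2n+2)/(n+1)² → 4.
Convergence for |u − 6| · 4 < 1, i.e. |u − 6| < 1/4. So R = 1/4.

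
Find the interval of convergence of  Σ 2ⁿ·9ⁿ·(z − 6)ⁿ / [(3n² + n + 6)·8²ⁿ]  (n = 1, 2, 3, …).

[22/9, 86/9]

Apply the ratio test: |a_{n+1}| / |a_n| = [(3n² + n + 6)/(3(n+1)² + (n+1) + 6)] · 2·9/64, which tends to 9/32 as n → ∞.
Thus R = 1/(9/32) = 32/9.
When z = 86/9, absolute convergence follows by limit comparison with Σ 1/n².
Check z = 22/9: absolute convergence follows by limit comparison with Σ 1/n².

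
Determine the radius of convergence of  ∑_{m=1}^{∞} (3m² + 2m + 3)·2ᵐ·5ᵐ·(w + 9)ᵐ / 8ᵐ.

R = 4/5

Apply the ratio test: |a_{m+1}| / |a_m| = [(3(m+1)² + 2(m+1) + 3)/(3m² + 2m + 3)] · 2·5/8, which tends to 5/4 as m → ∞.
Thus R = 1/(5/4) = 4/5.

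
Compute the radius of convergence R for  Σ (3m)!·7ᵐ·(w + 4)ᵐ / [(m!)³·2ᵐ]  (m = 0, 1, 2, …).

R = 2/189

By the ratio test, |a_{m+1}/a_m| = (3m+1)·(3m+2)·(3m+3)/(m+1)³ · 7/2 → 189/2.
Thus R = 1/(189/2) = 2/189.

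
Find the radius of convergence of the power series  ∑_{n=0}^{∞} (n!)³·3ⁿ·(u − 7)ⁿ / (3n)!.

R = 9

Ratio test: |a_{n+1}/a_n| = (n+1)³/[(3n+1)·(3n+2)·(3n+3)] · 3 → 1/9 as n → ∞.
The series converges when 1/9 · |u − 7| < 1, giving R = 9.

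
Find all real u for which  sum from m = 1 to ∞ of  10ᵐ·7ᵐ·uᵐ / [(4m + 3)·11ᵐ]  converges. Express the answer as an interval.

The ratio of consecutive coefficients is [(4m + 3)/(4(m+1) + 3)] · 10·7/11 → 70/11.
Convergence for |u| · 70/11 < 1, i.e. |u| < 11/70. So R = 11/70.
When u = 11/70, comparison with the harmonic series Σ 1/m shows the series diverges.
At u = -11/70: convergence follows from the alternating series test (terms decrease monotonically to 0).

[-11/70, 11/70)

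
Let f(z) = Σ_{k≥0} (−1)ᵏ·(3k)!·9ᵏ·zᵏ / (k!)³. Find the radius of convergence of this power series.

Ratio test: |a_{k+1}/a_k| = (3k+1)·(3k+2)·(3k+3)/(k+1)³ · 9 → 243 as k → ∞.
Thus R = 1/(243) = 1/243.

R = 1/243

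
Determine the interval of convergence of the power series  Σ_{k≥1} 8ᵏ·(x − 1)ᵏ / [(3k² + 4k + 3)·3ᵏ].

The ratio of consecutive coefficients is [(3k² + 4k + 3)/(3(k+1)² + 4(k+1) + 3)] · 8/3 → 8/3.
Convergence for |x − 1| · 8/3 < 1, i.e. |x − 1| < 3/8. So R = 3/8.
Check x = 11/8: the terms are on the order of 1/k², so the series converges absolutely by comparison with the p-series (p = 2 > 1).
Endpoint x = 5/8: absolute convergence follows by limit comparison with Σ 1/k².

[5/8, 11/8]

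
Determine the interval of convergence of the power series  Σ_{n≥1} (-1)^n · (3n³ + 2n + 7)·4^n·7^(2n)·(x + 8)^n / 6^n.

Ratio test: |a_{n+1}/a_n| = [(3(n+1)³ + 2(n+1) + 7)/(3n³ + 2n + 7)] · 4·49/6 → 98/3 as n → ∞.
The series converges when 98/3 · |x + 8| < 1, giving R = 3/98.
At x = -781/98: the n-th term does not approach 0; divergence by the term test.
When x = -787/98, the n-th term does not approach 0; divergence by the term test.

(-787/98, -781/98)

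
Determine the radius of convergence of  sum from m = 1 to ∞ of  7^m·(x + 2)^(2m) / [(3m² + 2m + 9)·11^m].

By the ratio test, |a_{m+1}/a_m| = [(3m² + 2m + 9)/(3(m+1)² + 2(m+1) + 9)] · 7/11 → 7/11.
Writing y = (x + 2)², the series in y has radius 11/7, so |x + 2| < √(11/7) and R = √77/7.

R = √77/7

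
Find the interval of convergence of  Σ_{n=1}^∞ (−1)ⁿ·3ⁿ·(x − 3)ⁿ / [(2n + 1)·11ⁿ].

(-2/3, 20/3]

By the ratio test, |a_{n+1}/a_n| = [(2n + 1)/(2(n+1) + 1)] · 3/11 → 3/11.
Hence the series converges for |x − 3| < 1/(3/11) = 11/3, so the radius of convergence is 11/3.
At x = 20/3: the terms alternate in sign and decrease monotonically to 0 in absolute value (size ~ c/n), so the alternating series test gives convergence.
Endpoint x = -2/3: comparison with the harmonic series Σ 1/n shows the series diverges.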